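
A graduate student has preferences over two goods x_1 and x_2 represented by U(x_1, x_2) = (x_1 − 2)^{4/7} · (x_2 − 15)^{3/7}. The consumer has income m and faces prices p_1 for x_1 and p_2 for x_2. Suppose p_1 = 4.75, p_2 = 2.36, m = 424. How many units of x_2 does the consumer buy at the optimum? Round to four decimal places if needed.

Discretionary income = 424 − 2·4.75 − 15·2.36 = 379.1; x_2* = 15 + 3/7·379.1/2.36 = 83.8438.

x_2* = 83.8438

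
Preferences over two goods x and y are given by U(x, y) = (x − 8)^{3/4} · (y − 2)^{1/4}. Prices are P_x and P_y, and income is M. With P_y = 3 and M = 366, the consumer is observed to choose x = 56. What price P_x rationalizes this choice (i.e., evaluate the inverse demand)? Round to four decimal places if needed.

P_x = 5

MRS = 3·(y−2)/(x−8). Tangency with P_x/P_y gives y−2 = (1/3)·(P_x/P_y)·(x−8).
Substituting into the budget: x* = 8 + 0.75·(M − 8·P_x − 2·P_y)/P_x, and y* = 2 + 0.25·(…)/P_y.
Set x* = 56 in the demand function and solve for P_x: P_x = 5.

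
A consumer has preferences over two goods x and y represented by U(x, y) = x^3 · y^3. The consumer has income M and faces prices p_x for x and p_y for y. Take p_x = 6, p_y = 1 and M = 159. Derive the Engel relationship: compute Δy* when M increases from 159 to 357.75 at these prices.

MU_x/MU_y = (3·y)/(3·x); tangency sets this equal to p_x/p_y.
Rearranging, p_y·y = p_x·x. Substituting into the budget gives p_x·x·(1 + 1) = M.
Demand: x*(p_x,p_y,M) = 0.5·M/p_x and y* = 0.5·M/p_y.
At p_x=6, p_y=1, M=159: y* = 0.5·159/1 = 79.5.
At M' = 357.75: y* = 178.875. Change: 178.875 − 79.5 = 99.375.

Δy* = 99.375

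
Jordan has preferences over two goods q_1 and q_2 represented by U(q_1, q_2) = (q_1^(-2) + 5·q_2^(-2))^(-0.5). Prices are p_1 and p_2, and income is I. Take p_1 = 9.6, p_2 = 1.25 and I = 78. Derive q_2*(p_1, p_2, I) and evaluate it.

q_2* = 19.0452

From the CES first-order condition, (1/5)·(q_2/q_1)^(3) = p_1/p_2.
Hence q_2/q_1 = (5·p_1/p_2)^(1/(3)), i.e. raised to the 1/3 power.
Substitute q_2 = (q_2/q_1)·q_1 into the budget: q_1* = I/(p_1 + p_2·(q_2/q_1)).
Numerically q_2/q_1 = 3.373731, so q_1* = 78/(9.6 + 1.25·3.373731) = 5.6452 and q_2* = 3.373731·5.6452 = 19.0452.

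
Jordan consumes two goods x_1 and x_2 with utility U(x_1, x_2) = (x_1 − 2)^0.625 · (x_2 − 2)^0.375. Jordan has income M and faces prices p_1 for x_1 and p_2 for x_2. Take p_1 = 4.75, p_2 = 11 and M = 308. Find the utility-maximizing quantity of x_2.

x_2* = 11.4261

This is Cobb-Douglas in (x_1−2, x_2−2): tangency gives 0.625·p_2·(x_2−2) = 0.375·p_1·(x_1−2).
Substituting into the budget: x_1* = 2 + 0.625·(M − 2·p_1 − 2·p_2)/p_1, and x_2* = 2 + 0.375·(…)/p_2.
Discretionary income = 308 − 2·4.75 − 2·11 = 276.5; x_2* = 2 + 0.375·276.5/11 = 11.4261.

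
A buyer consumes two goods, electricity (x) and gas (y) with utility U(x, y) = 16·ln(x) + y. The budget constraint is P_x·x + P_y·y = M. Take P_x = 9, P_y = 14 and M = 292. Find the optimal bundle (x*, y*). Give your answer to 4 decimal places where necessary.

x* = 24.8889, y* = 4.8571

Set MRS = P_x/P_y: (16/x)/1 = P_x/P_y.
So x*(P_x,P_y) = 16·P_y/P_x, independent of income; and y* = (M − 16·P_y)/P_y.
At the given prices: x* = 16·14/9 = 24.8889, and y* = 4.8571.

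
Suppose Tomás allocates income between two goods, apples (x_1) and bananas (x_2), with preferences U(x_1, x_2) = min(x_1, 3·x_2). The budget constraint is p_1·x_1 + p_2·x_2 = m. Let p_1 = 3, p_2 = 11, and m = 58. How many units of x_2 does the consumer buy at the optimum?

x_2* = 2.9

Demand: x_1*(p_1,p_2,m) = 3·m/(3·p_1 + p_2), x_2* = m/(3·p_1 + p_2).
Here 3·3 + 11 = 20, giving x_2* = 2.9.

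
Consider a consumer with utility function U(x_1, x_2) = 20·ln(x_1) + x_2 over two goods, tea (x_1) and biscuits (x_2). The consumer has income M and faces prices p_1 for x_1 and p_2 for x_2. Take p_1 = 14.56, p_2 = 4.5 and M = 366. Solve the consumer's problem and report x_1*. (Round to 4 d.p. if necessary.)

MU_x_1 = 20/x_1, MU_x_2 = 1. Tangency: 20/x_1 = p_1/p_2.
So x_1*(p_1,p_2) = 20·p_2/p_1, independent of income; and x_2* = (M − 20·p_2)/p_2.
At the given prices: x_1* = 20·4.5/14.56 = 6.1813.

x_1* = 6.1813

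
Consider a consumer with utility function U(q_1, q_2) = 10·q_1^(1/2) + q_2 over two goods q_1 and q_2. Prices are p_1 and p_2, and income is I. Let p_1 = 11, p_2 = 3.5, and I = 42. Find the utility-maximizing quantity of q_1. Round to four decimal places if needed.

Solve: √q_1 = 5·p_2/p_1, so q_1*(p_1,p_2) = (5·p_2/p_1)², and q_2* = (I − p_1·q_1*)/p_2.
Plugging in: q_1* = (5·3.5/11)² = 2.531.

q_1* = 2.531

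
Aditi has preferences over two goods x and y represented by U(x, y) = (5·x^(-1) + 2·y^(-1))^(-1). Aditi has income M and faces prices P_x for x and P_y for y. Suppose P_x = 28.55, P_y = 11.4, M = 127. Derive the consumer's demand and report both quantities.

MU_x ∝ 5·x^(-2), MU_y ∝ 2·y^(-2), so MRS = (5/2)·(y/x)^(2) = P_x/P_y.
Hence y/x = ((2/5)·P_x/P_y)^(1/(2)), i.e. raised to the 0.5 power.
With the ratio pinned down, the budget gives x* = M/(P_x + P_y·(y/x)) and y* = (y/x)·x*.
Numerically y/x = 1.000877, so x* = 127/(28.55 + 11.4·1.000877) = 3.1782 and y* = 1.000877·3.1782 = 3.181.

x* = 3.1782, y* = 3.181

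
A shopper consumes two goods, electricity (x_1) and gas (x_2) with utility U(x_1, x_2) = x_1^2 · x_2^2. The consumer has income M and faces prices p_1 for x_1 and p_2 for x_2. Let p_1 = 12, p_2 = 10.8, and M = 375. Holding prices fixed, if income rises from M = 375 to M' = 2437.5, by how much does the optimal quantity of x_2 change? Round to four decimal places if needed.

The MRS is x_2/x_1. Set MRS = p_1/p_2.
So 2·p_2·x_2 = 2·p_1·x_1; combined with the budget, a share 0.5 of income goes to x_1.
Demand: x_1*(p_1,p_2,M) = 0.5·M/p_1 and x_2* = 0.5·M/p_2.
At p_1=12, p_2=10.8, M=375: x_2* = 0.5·375/10.8 = 17.3611.
At M' = 2437.5: x_2* = 112.8472. Change: 112.8472 − 17.3611 = 95.4861.

Δx_2* = 95.4861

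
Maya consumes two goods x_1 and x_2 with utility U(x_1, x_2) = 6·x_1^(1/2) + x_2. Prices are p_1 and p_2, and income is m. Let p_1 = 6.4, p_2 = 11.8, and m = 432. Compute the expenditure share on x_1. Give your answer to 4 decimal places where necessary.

MU_x_1 = 3/√x_1, MU_x_2 = 1. Tangency: 3/√x_1 = p_1/p_2.
Thus x_1* = (3·p_2/p_1)² — independent of m — with the rest of income spent on x_2.
Plugging in: x_1* = (3·11.8/6.4)² = 30.5947, x_2* = 20.0164.
Expenditure on x_1: 6.4·30.5947 = 195.8063; share = 0.4533.

share on x_1 = 0.4533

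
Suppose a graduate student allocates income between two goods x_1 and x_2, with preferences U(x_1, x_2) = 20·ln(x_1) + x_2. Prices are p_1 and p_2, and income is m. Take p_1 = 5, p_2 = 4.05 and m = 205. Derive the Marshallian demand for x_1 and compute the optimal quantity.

MU_x_1 = 20/x_1, MU_x_2 = 1. Tangency: 20/x_1 = p_1/p_2.
So x_1*(p_1,p_2) = 20·p_2/p_1, independent of income; and x_2* = (m − 20·p_2)/p_2.
At the given prices: x_1* = 20·4.05/5 = 16.2.

x_1* = 16.2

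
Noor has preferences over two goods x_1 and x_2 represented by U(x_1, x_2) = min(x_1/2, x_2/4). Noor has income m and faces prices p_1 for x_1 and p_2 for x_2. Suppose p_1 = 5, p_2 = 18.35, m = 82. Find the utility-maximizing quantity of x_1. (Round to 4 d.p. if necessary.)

x_1* = 1.9664

Demand: x_1*(p_1,p_2,m) = 2·m/(2·p_1 + 4·p_2), x_2* = 4·m/(2·p_1 + 4·p_2).
Here 2·5 + 4·18.35 = 83.4, giving x_1* = 1.9664.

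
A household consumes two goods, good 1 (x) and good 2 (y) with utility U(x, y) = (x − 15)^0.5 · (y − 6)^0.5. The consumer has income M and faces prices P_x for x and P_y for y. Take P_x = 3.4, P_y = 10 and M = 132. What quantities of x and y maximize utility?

x* = 18.0882, y* = 7.05

This is Cobb-Douglas in (x−15, y−6): tangency gives 0.5·P_y·(y−6) = 0.5·P_x·(x−15).
Substituting into the budget: x* = 15 + 0.5·(M − 15·P_x − 6·P_y)/P_x, and y* = 6 + 0.5·(…)/P_y.
Discretionary income = 132 − 15·3.4 − 6·10 = 21; x* = 15 + 0.5·21/3.4 = 18.0882; y* = 6 + 0.5·21/10 = 7.05.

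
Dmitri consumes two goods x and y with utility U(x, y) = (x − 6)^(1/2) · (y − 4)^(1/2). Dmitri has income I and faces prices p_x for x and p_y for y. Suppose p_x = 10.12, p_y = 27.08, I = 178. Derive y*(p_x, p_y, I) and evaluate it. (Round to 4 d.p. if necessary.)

y* = 4.1654

This is Cobb-Douglas in (x−6, y−4): tangency gives 0.5·p_y·(y−4) = 0.5·p_x·(x−6).
Substituting into the budget: x* = 6 + 0.5·(I − 6·p_x − 4·p_y)/p_x, and y* = 4 + 0.5·(…)/p_y.
Discretionary income = 178 − 6·10.12 − 4·27.08 = 8.96; y* = 4 + 0.5·8.96/27.08 = 4.1654.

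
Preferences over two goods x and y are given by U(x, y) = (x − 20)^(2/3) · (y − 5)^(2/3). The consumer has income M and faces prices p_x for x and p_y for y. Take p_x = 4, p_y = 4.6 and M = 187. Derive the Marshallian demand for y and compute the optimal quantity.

y* = 14.1304

MRS = (y−5)/(x−20). Tangency with p_x/p_y gives y−5 = (p_x/p_y)·(x−20).
After buying the subsistence bundle (20, 5), a share 0.5 of the remaining income goes to x: x* = 20 + 0.5·(M − 20p_x − 5p_y)/p_x.
Discretionary income = 187 − 20·4 − 5·4.6 = 84; y* = 5 + 0.5·84/4.6 = 14.1304.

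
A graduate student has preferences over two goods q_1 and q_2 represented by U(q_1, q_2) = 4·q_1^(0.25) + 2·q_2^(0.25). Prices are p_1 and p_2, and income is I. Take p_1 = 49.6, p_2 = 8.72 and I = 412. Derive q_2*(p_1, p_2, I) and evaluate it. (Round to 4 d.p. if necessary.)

From the CES first-order condition, 2·(q_2/q_1)^(0.75) = p_1/p_2.
Hence q_2/q_1 = ((1/2)·p_1/p_2)^(1/(0.75)), i.e. raised to the 4/3 power.
With the ratio pinned down, the budget gives q_1* = I/(p_1 + p_2·(q_2/q_1)) and q_2* = (q_2/q_1)·q_1*.
Numerically q_2/q_1 = 4.029461, so q_1* = 412/(49.6 + 8.72·4.029461) = 4.8621 and q_2* = 4.029461·4.8621 = 19.5917.

q_2* = 19.5917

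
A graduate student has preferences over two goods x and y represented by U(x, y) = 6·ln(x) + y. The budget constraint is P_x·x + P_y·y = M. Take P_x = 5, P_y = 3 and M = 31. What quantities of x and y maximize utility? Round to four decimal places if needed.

x* = 3.6, y* = 4.3333

Set MRS = P_x/P_y: (6/x)/1 = P_x/P_y.
So x*(P_x,P_y) = 6·P_y/P_x, independent of income; and y* = (M − 6·P_y)/P_y.
At the given prices: x* = 6·3/5 = 3.6, and y* = 4.3333.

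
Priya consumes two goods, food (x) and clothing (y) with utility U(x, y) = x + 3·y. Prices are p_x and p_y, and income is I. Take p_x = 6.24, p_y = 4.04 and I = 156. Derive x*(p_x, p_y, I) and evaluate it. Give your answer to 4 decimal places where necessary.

x* = 0

Perfect substitutes: compare marginal utility per dollar. 1/p_x vs 3/p_y → 0.1603 vs 0.7426.
y gives more utility per dollar, so spend all income on y: y* = I/p_y, x* = 0.
Numerically: x* = 0, y* = 38.6139.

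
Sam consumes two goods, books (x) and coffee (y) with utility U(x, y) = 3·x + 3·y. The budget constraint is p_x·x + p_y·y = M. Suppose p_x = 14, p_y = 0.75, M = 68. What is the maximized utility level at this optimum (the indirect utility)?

V = 272

Perfect substitutes: compare marginal utility per dollar. 3/p_x vs 3/p_y → 0.2143 vs 4.
y gives more utility per dollar, so spend all income on y: y* = M/p_y, x* = 0.
Numerically: x* = 0, y* = 90.6667.
Utility at the optimum: U(0, 90.6667) = 272.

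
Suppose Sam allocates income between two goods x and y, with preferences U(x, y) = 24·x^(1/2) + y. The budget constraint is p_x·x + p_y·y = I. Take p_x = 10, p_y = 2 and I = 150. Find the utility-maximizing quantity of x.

x* = 5.76

Thus x* = (12·p_y/p_x)² — independent of I — with the rest of income spent on y.
Plugging in: x* = (12·2/10)² = 5.76.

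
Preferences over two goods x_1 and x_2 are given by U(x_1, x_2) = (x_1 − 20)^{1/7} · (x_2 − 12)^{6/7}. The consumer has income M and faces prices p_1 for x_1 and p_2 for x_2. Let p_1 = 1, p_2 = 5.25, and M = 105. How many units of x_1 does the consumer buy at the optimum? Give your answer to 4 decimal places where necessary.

x_1* = 23.1429

This is Cobb-Douglas in (x_1−20, x_2−12): tangency gives 1/7·p_2·(x_2−12) = 6/7·p_1·(x_1−20).
After buying the subsistence bundle (20, 12), a share 1/7 of the remaining income goes to x_1: x_1* = 20 + 1/7·(M − 20p_1 − 12p_2)/p_1.
Discretionary income = 105 − 20·1 − 12·5.25 = 22; x_1* = 20 + 1/7·22/1 = 23.1429.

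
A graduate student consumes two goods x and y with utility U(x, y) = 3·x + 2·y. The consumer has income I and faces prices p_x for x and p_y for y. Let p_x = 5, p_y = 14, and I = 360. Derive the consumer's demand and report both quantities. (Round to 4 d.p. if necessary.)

x* = 72, y* = 0

Perfect substitutes: compare marginal utility per dollar. 3/p_x vs 2/p_y → 0.6 vs 0.1429.
x gives more utility per dollar, so spend all income on x: x* = I/p_x, y* = 0.
Numerically: x* = 72, y* = 0.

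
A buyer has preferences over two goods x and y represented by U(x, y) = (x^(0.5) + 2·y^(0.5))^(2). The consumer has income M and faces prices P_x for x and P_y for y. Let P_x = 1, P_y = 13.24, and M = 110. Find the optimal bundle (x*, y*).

From the CES first-order condition, (1/2)·(y/x)^(0.5) = P_x/P_y.
Solve for the ratio: y/x = [2·P_x/P_y]^(2).
With the ratio pinned down, the budget gives x* = M/(P_x + P_y·(y/x)) and y* = (y/x)·x*.
Numerically y/x = 0.022818, so x* = 110/(1 + 13.24·0.022818) = 84.478 and y* = 0.022818·84.478 = 1.9276.

x* = 84.478, y* = 1.9276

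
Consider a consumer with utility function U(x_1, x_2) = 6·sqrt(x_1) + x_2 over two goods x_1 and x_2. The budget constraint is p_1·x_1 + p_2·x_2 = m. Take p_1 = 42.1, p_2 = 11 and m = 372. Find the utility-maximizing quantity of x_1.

Utility is quasi-linear in x_2; the FOC for x_1 is 3/√x_1 = p_1/p_2.
Thus x_1* = (3·p_2/p_1)² — independent of m — with the rest of income spent on x_2.
Plugging in: x_1* = (3·11/42.1)² = 0.6144.

x_1* = 0.6144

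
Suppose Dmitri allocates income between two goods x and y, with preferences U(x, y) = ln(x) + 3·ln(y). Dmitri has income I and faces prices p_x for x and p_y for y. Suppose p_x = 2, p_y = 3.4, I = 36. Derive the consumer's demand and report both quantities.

MU_x/MU_y = (y)/(3·x); tangency sets this equal to p_x/p_y.
So p_y·y = 3·p_x·x; combined with the budget, a share 0.25 of income goes to x.
Demand: x*(p_x,p_y,I) = 0.25·I/p_x and y* = 0.75·I/p_y.
At p_x=2, p_y=3.4, I=36: x* = 0.25·36/2 = 4.5, y* = 7.9412.

x* = 4.5, y* = 7.9412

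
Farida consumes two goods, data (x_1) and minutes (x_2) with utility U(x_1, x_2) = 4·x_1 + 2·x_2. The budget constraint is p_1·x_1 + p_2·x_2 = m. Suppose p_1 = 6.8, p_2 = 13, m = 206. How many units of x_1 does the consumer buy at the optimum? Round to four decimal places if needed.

x_1* = 30.2941

x_1 gives more utility per dollar, so spend all income on x_1: x_1* = m/p_1, x_2* = 0.
Numerically: x_1* = 30.2941, x_2* = 0.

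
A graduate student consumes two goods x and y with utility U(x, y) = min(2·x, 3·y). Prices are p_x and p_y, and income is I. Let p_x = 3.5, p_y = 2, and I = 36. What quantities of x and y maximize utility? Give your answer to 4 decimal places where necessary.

x* = 7.4483, y* = 4.9655

Leontief preferences: the optimum is at the kink where x/3 = y/2, i.e. y = (2/3)·x.
Budget: p_x·x + p_y·(2/3)·x = I, so (3·p_x + 2·p_y)·x = 3·I.
Demand: x*(p_x,p_y,I) = 3·I/(3·p_x + 2·p_y), y* = 2·I/(3·p_x + 2·p_y).
Here 3·3.5 + 2·2 = 14.5, giving x* = 7.4483 and y* = 4.9655.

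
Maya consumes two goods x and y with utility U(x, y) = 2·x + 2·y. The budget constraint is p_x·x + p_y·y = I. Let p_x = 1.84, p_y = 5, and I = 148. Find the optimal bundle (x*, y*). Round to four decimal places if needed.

x* = 80.4348, y* = 0

x gives more utility per dollar, so spend all income on x: x* = I/p_x, y* = 0.
Numerically: x* = 80.4348, y* = 0.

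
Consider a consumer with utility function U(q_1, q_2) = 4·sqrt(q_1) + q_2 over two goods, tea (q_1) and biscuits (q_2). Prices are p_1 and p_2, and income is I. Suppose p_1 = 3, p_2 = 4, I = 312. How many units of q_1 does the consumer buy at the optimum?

q_1* = 7.1111

Solve: √q_1 = 2·p_2/p_1, so q_1*(p_1,p_2) = (2·p_2/p_1)², and q_2* = (I − p_1·q_1*)/p_2.
Plugging in: q_1* = (2·4/3)² = 7.1111.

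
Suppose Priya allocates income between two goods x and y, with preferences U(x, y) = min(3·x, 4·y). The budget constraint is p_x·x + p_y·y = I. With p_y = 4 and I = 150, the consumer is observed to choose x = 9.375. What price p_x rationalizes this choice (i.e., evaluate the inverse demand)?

p_x = 13

Leontief preferences: the optimum is at the kink where x/4 = y/3, i.e. y = (3/4)·x.
Budget: p_x·x + p_y·(3/4)·x = I, so (4·p_x + 3·p_y)·x = 4·I.
Demand: x*(p_x,p_y,I) = 4·I/(4·p_x + 3·p_y), y* = 3·I/(4·p_x + 3·p_y).
Set x* = 9.375 in the demand function and solve for p_x: p_x = 13.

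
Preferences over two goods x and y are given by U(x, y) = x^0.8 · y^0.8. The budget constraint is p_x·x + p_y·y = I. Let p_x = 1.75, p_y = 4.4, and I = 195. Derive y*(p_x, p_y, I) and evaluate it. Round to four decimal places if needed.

Tangency: MRS = y/x = p_x/p_y.
So 0.8·p_y·y = 0.8·p_x·x; combined with the budget, a share 0.5 of income goes to x.
Demand: x*(p_x,p_y,I) = 0.5·I/p_x and y* = 0.5·I/p_y.
At p_x=1.75, p_y=4.4, I=195: y* = 0.5·195/4.4 = 22.1591.

y* = 22.1591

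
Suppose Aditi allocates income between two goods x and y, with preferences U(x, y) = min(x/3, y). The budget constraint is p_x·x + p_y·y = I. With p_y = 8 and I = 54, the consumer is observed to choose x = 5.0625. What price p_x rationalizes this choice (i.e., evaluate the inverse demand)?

Leontief preferences: the optimum is at the kink where x/3 = y/1, i.e. y = (1/3)·x.
Budget: p_x·x + p_y·(1/3)·x = I, so (3·p_x + p_y)·x = 3·I.
Demand: x*(p_x,p_y,I) = 3·I/(3·p_x + p_y), y* = I/(3·p_x + p_y).
Set x* = 5.0625 in the demand function and solve for p_x: p_x = 8.

p_x = 8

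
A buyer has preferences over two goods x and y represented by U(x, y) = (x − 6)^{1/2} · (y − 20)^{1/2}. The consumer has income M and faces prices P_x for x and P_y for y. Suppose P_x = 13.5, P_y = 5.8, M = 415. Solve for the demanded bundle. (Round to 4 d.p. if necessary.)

MRS = (y−20)/(x−6). Tangency with P_x/P_y gives y−20 = (P_x/P_y)·(x−6).
Substituting into the budget: x* = 6 + 0.5·(M − 6·P_x − 20·P_y)/P_x, and y* = 20 + 0.5·(…)/P_y.
Discretionary income = 415 − 6·13.5 − 20·5.8 = 218; x* = 6 + 0.5·218/13.5 = 14.0741; y* = 20 + 0.5·218/5.8 = 38.7931.

x* = 14.0741, y* = 38.7931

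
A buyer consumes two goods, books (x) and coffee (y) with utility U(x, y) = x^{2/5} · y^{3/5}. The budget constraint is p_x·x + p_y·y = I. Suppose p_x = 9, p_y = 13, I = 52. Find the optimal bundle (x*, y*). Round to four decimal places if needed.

x* = 2.3111, y* = 2.4

MU_x/MU_y = (0.4·y)/(0.6·x); tangency sets this equal to p_x/p_y.
Rearranging, p_y·y = (3/2)·p_x·x. Substituting into the budget gives p_x·x·(1 + (3/2)) = I.
Demand: x*(p_x,p_y,I) = 0.4·I/p_x and y* = 0.6·I/p_y.
At p_x=9, p_y=13, I=52: x* = 0.4·52/9 = 2.3111, y* = 2.4.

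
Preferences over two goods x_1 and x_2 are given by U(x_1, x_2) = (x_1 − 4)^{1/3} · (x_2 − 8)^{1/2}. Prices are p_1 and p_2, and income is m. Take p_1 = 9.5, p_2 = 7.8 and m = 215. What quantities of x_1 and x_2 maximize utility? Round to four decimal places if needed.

MRS = (2/3)·(x_2−8)/(x_1−4). Tangency with p_1/p_2 gives x_2−8 = (3/2)·(p_1/p_2)·(x_1−4).
Substituting into the budget: x_1* = 4 + 0.4·(m − 4·p_1 − 8·p_2)/p_1, and x_2* = 8 + 0.6·(…)/p_2.
Discretionary income = 215 − 4·9.5 − 8·7.8 = 114.6; x_1* = 4 + 0.4·114.6/9.5 = 8.8253; x_2* = 8 + 0.6·114.6/7.8 = 16.8154.

x_1* = 8.8253, x_2* = 16.8154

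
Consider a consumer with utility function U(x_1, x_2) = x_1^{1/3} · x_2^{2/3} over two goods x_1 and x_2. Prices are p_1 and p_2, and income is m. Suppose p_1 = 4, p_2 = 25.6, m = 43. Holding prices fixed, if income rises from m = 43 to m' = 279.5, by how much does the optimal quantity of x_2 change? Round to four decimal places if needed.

Δx_2* = 6.1589

MU_x_1/MU_x_2 = (1/3·x_2)/(2/3·x_1); tangency sets this equal to p_1/p_2.
So 1/3·p_2·x_2 = 2/3·p_1·x_1; combined with the budget, a share 1/3 of income goes to x_1.
Demand: x_1*(p_1,p_2,m) = 1/3·m/p_1 and x_2* = 2/3·m/p_2.
At p_1=4, p_2=25.6, m=43: x_2* = 2/3·43/25.6 = 1.1198.
At m' = 279.5: x_2* = 7.2786. Change: 7.2786 − 1.1198 = 6.1589.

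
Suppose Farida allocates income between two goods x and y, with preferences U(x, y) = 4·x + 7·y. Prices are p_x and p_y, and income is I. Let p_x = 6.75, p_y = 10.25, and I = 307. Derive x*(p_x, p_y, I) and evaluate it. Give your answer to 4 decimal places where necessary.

Linear utility — the consumer picks whichever good has higher MU/price: 4/6.75 = 0.5926 vs 7/10.25 = 0.6829.
y gives more utility per dollar, so spend all income on y: y* = I/p_y, x* = 0.
Numerically: x* = 0, y* = 29.9512.

x* = 0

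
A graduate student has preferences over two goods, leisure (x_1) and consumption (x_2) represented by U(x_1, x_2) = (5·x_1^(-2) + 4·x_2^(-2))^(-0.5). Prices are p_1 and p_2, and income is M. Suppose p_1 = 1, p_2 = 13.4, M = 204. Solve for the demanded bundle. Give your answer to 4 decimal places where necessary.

x_1* = 32.7069, x_2* = 12.7831

From the CES first-order condition, (5/4)·(x_2/x_1)^(3) = p_1/p_2.
Hence x_2/x_1 = ((4/5)·p_1/p_2)^(1/(3)), i.e. raised to the 1/3 power.
Substitute x_2 = (x_2/x_1)·x_1 into the budget: x_1* = M/(p_1 + p_2·(x_2/x_1)).
Numerically x_2/x_1 = 0.390836, so x_1* = 204/(1 + 13.4·0.390836) = 32.7069 and x_2* = 0.390836·32.7069 = 12.7831.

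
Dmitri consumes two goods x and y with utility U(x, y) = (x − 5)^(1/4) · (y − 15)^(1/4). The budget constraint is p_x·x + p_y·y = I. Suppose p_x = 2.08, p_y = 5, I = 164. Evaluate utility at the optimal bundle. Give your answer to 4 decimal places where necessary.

Let x' = x−5, y' = y−15. MRS = y'/x' = p_x/p_y.
Substituting into the budget: x* = 5 + 0.5·(I − 5·p_x − 15·p_y)/p_x, and y* = 15 + 0.5·(…)/p_y.
Discretionary income = 164 − 5·2.08 − 15·5 = 78.6; x* = 5 + 0.5·78.6/2.08 = 23.8942; y* = 15 + 0.5·78.6/5 = 22.86.
Utility at the optimum: U(23.8942, 22.86) = 3.4909.

V = 3.4909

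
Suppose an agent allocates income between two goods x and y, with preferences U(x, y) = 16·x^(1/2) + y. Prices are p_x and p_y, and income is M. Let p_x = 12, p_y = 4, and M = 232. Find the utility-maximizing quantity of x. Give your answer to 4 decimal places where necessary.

Plugging in: x* = (8·4/12)² = 7.1111.

x* = 7.1111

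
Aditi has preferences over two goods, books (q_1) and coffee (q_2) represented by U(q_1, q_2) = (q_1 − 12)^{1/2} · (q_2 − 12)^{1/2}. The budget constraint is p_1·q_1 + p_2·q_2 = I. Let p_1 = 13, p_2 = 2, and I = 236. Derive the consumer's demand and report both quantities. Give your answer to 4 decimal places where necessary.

q_1* = 14.1538, q_2* = 26

Let q_1' = q_1−12, q_2' = q_2−12. MRS = q_2'/q_1' = p_1/p_2.
Substituting into the budget: q_1* = 12 + 0.5·(I − 12·p_1 − 12·p_2)/p_1, and q_2* = 12 + 0.5·(…)/p_2.
Discretionary income = 236 − 12·13 − 12·2 = 56; q_1* = 12 + 0.5·56/13 = 14.1538; q_2* = 12 + 0.5·56/2 = 26.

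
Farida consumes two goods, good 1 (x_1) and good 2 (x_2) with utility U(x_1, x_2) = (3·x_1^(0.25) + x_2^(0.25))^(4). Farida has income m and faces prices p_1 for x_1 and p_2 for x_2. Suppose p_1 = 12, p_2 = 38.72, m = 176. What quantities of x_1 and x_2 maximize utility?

x_1* = 12.683, x_2* = 0.6148

MRS = MU_x_1/MU_x_2 = 3·(x_2/x_1)^(0.75). Set equal to p_1/p_2.
Solve for the ratio: x_2/x_1 = [(1/3)·p_1/p_2]^(4/3).
Substitute x_2 = (x_2/x_1)·x_1 into the budget: x_1* = m/(p_1 + p_2·(x_2/x_1)).
Numerically x_2/x_1 = 0.048473, so x_1* = 176/(12 + 38.72·0.048473) = 12.683 and x_2* = 0.048473·12.683 = 0.6148.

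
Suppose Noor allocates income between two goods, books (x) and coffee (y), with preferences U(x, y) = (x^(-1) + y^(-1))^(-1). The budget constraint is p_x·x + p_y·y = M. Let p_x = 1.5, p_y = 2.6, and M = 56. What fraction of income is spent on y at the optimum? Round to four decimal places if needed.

share on y = 0.5683

MRS = MU_x/MU_y = (y/x)^(2). Set equal to p_x/p_y.
Hence y/x = (p_x/p_y)^(1/(2)), i.e. raised to the 0.5 power.
Substitute y = (y/x)·x into the budget: x* = M/(p_x + p_y·(y/x)).
Numerically y/x = 0.759555, so x* = 56/(1.5 + 2.6·0.759555) = 16.1158 and y* = 0.759555·16.1158 = 12.2409.
Expenditure on y: 2.6·12.2409 = 31.8262; share = 0.5683.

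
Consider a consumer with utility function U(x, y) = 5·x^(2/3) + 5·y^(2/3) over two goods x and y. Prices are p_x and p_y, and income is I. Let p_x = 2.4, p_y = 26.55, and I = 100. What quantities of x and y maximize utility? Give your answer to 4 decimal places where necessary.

x* = 41.329, y* = 0.0305

MRS = MU_x/MU_y = (y/x)^(1/3). Set equal to p_x/p_y.
Hence y/x = (p_x/p_y)^(1/(1/3)), i.e. raised to the 3 power.
Substitute y = (y/x)·x into the budget: x* = I/(p_x + p_y·(y/x)).
Numerically y/x = 0.000739, so x* = 100/(2.4 + 26.55·0.000739) = 41.329 and y* = 0.000739·41.329 = 0.0305.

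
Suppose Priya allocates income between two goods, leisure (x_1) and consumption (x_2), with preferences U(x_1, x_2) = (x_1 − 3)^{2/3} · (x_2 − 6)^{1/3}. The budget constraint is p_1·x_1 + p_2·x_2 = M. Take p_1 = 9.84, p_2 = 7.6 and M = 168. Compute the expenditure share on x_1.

After buying the subsistence bundle (3, 6), a share 2/3 of the remaining income goes to x_1: x_1* = 3 + 2/3·(M − 3p_1 − 6p_2)/p_1.
Discretionary income = 168 − 3·9.84 − 6·7.6 = 92.88; x_1* = 3 + 2/3·92.88/9.84 = 9.2927; x_2* = 6 + 1/3·92.88/7.6 = 10.0737.
Expenditure on x_1: 9.84·9.2927 = 91.44; share = 0.5443.

share on x_1 = 0.5443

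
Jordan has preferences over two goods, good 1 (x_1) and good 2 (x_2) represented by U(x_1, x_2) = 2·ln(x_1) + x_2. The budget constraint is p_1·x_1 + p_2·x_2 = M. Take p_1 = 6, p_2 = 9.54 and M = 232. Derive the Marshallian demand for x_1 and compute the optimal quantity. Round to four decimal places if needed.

MU_x_1 = 2/x_1, MU_x_2 = 1. Tangency: 2/x_1 = p_1/p_2.
So x_1*(p_1,p_2) = 2·p_2/p_1, independent of income; and x_2* = (M − 2·p_2)/p_2.
At the given prices: x_1* = 2·9.54/6 = 3.18.

x_1* = 3.18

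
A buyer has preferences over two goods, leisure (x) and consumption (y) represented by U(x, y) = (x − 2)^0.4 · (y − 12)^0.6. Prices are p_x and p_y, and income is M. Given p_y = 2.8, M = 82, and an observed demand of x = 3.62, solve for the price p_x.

p_x = 8

Let x' = x−2, y' = y−12. MRS = (2/3)·y'/x' = p_x/p_y.
Substituting into the budget: x* = 2 + 0.4·(M − 2·p_x − 12·p_y)/p_x, and y* = 12 + 0.6·(…)/p_y.
Set x* = 3.62 in the demand function and solve for p_x: p_x = 8.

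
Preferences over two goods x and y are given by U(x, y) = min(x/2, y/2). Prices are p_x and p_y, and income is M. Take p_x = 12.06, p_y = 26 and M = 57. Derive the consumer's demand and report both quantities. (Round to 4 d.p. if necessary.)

x* = 1.4976, y* = 1.4976

With perfect complements, no substitution: consume in ratio x:y = 2:2.
Budget: p_x·x + p_y·x = M, so (2·p_x + 2·p_y)·x = 2·M.
Demand: x*(p_x,p_y,M) = 2·M/(2·p_x + 2·p_y), y* = 2·M/(2·p_x + 2·p_y).
Here 2·12.06 + 2·26 = 76.12, giving x* = 1.4976 and y* = 1.4976.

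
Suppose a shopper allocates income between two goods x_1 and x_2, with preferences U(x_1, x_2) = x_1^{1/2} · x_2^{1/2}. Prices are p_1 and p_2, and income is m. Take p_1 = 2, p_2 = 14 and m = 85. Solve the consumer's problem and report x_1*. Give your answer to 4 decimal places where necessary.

MU_x_1/MU_x_2 = (0.5·x_2)/(0.5·x_1); tangency sets this equal to p_1/p_2.
Rearranging, p_2·x_2 = p_1·x_1. Substituting into the budget gives p_1·x_1·(1 + 1) = m.
Demand: x_1*(p_1,p_2,m) = 0.5·m/p_1 and x_2* = 0.5·m/p_2.
At p_1=2, p_2=14, m=85: x_1* = 0.5·85/2 = 21.25.

x_1* = 21.25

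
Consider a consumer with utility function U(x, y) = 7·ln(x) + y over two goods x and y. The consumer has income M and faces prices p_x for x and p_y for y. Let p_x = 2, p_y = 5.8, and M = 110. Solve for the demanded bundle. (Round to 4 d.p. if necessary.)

x* = 20.3, y* = 11.9655

MU_x = 7/x, MU_y = 1. Tangency: 7/x = p_x/p_y.
So x*(p_x,p_y) = 7·p_y/p_x, independent of income; and y* = (M − 7·p_y)/p_y.
At the given prices: x* = 7·5.8/2 = 20.3, and y* = 11.9655.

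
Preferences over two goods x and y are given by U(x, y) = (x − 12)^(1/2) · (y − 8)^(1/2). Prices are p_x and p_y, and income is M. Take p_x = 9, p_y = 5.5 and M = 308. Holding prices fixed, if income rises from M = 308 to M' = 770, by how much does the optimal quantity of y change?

Let x' = x−12, y' = y−8. MRS = y'/x' = p_x/p_y.
Substituting into the budget: x* = 12 + 0.5·(M − 12·p_x − 8·p_y)/p_x, and y* = 8 + 0.5·(…)/p_y.
Discretionary income = 308 − 12·9 − 8·5.5 = 156; y* = 8 + 0.5·156/5.5 = 22.1818.
At M' = 770: y* = 64.1818. Change: 64.1818 − 22.1818 = 42.

Δy* = 42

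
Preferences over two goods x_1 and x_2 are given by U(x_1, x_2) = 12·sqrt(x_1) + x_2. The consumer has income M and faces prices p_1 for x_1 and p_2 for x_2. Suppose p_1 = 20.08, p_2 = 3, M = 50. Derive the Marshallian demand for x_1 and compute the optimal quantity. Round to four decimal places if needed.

Set MRS = p_1/p_2: 6·x_1^(−1/2) = p_1/p_2.
Solve: √x_1 = 6·p_2/p_1, so x_1*(p_1,p_2) = (6·p_2/p_1)², and x_2* = (M − p_1·x_1*)/p_2.
Plugging in: x_1* = (6·3/20.08)² = 0.8036.

x_1* = 0.8036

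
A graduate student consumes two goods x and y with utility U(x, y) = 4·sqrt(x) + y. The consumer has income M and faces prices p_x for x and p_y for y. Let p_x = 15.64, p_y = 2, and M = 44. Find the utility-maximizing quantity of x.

Utility is quasi-linear in y; the FOC for x is 2/√x = p_x/p_y.
Thus x* = (2·p_y/p_x)² — independent of M — with the rest of income spent on y.
Plugging in: x* = (2·2/15.64)² = 0.0654.

x* = 0.0654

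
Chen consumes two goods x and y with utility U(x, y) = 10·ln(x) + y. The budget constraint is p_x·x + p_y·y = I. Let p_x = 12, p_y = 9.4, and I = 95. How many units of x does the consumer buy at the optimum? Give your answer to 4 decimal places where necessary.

MU_x = 10/x, MU_y = 1. Tangency: 10/x = p_x/p_y.
So x*(p_x,p_y) = 10·p_y/p_x, independent of income; and y* = (I − 10·p_y)/p_y.
At the given prices: x* = 10·9.4/12 = 7.8333.

x* = 7.8333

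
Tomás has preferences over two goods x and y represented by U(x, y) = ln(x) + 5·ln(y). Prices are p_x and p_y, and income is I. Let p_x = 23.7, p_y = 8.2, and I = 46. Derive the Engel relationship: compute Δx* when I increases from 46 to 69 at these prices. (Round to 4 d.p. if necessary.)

Δx* = 0.1617

Tangency: MRS = (1/5)·y/x = p_x/p_y.
Rearranging, p_y·y = 5·p_x·x. Substituting into the budget gives p_x·x·(1 + 5) = I.
Demand: x*(p_x,p_y,I) = 1/6·I/p_x and y* = 5/6·I/p_y.
At p_x=23.7, p_y=8.2, I=46: x* = 1/6·46/23.7 = 0.3235.
At I' = 69: x* = 0.4852. Change: 0.4852 − 0.3235 = 0.1617.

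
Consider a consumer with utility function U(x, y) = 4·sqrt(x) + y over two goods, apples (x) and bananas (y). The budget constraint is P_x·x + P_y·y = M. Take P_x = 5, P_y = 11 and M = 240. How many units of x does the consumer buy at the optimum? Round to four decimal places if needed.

Solve: √x = 2·P_y/P_x, so x*(P_x,P_y) = (2·P_y/P_x)², and y* = (M − P_x·x*)/P_y.
Plugging in: x* = (2·11/5)² = 19.36.

x* = 19.36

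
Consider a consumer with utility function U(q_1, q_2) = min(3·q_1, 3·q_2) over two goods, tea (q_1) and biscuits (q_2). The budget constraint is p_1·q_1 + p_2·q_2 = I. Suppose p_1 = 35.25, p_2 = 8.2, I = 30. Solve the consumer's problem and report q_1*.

With perfect complements, no substitution: consume in ratio q_1:q_2 = 3:3.
Budget: p_1·q_1 + p_2·q_1 = I, so (3·p_1 + 3·p_2)·q_1 = 3·I.
Demand: q_1*(p_1,p_2,I) = 3·I/(3·p_1 + 3·p_2), q_2* = 3·I/(3·p_1 + 3·p_2).
Here 3·35.25 + 3·8.2 = 130.35, giving q_1* = 0.6904.

q_1* = 0.6904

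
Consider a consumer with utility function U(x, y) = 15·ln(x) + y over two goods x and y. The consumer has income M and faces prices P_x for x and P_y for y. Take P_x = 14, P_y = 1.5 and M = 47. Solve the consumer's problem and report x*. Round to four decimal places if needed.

MU_x = 15/x, MU_y = 1. Tangency: 15/x = P_x/P_y.
So x*(P_x,P_y) = 15·P_y/P_x, independent of income; and y* = (M − 15·P_y)/P_y.
At the given prices: x* = 15·1.5/14 = 1.6071.

x* = 1.6071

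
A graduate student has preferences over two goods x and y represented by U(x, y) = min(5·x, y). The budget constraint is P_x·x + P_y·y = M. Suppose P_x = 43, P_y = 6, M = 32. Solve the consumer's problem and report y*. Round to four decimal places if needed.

With perfect complements, no substitution: consume in ratio x:y = 1:5.
Budget: P_x·x + P_y·5·x = M, so (P_x + 5·P_y)·x = M.
Demand: x*(P_x,P_y,M) = M/(P_x + 5·P_y), y* = 5·M/(P_x + 5·P_y).
Here 43 + 5·6 = 73, giving y* = 2.1918.

y* = 2.1918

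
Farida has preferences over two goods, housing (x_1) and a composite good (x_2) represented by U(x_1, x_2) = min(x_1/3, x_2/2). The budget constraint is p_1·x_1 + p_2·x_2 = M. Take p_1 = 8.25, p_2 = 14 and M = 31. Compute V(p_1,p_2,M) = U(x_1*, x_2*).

V = 0.5877

Leontief preferences: the optimum is at the kink where x_1/3 = x_2/2, i.e. x_2 = (2/3)·x_1.
Budget: p_1·x_1 + p_2·(2/3)·x_1 = M, so (3·p_1 + 2·p_2)·x_1 = 3·M.
Demand: x_1*(p_1,p_2,M) = 3·M/(3·p_1 + 2·p_2), x_2* = 2·M/(3·p_1 + 2·p_2).
Here 3·8.25 + 2·14 = 52.75, giving x_1* = 1.763 and x_2* = 1.1754.
Utility at the optimum: U(1.763, 1.1754) = 0.5877.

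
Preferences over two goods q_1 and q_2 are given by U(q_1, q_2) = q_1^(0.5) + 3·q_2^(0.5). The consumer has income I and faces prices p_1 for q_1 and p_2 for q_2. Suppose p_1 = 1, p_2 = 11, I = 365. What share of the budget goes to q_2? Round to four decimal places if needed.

share on q_2 = 0.45

From the CES first-order condition, (1/3)·(q_2/q_1)^(0.5) = p_1/p_2.
Solve for the ratio: q_2/q_1 = [3·p_1/p_2]^(2).
With the ratio pinned down, the budget gives q_1* = I/(p_1 + p_2·(q_2/q_1)) and q_2* = (q_2/q_1)·q_1*.
Numerically q_2/q_1 = 0.07438, so q_1* = 365/(1 + 11·0.07438) = 200.75 and q_2* = 0.07438·200.75 = 14.9318.
Expenditure on q_2: 11·14.9318 = 164.25; share = 0.45.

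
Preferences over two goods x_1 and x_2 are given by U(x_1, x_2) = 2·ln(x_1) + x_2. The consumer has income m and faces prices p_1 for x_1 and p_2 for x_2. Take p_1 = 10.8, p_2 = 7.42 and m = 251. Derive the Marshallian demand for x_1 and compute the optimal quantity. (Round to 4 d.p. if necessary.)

x_1* = 1.3741

MU_x_1 = 2/x_1, MU_x_2 = 1. Tangency: 2/x_1 = p_1/p_2.
So x_1*(p_1,p_2) = 2·p_2/p_1, independent of income; and x_2* = (m − 2·p_2)/p_2.
At the given prices: x_1* = 2·7.42/10.8 = 1.3741.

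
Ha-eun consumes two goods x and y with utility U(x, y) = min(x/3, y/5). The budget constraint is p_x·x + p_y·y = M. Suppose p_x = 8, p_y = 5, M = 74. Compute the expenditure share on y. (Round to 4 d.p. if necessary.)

share on y = 0.5102

With perfect complements, no substitution: consume in ratio x:y = 3:5.
Budget: p_x·x + p_y·(5/3)·x = M, so (3·p_x + 5·p_y)·x = 3·M.
Demand: x*(p_x,p_y,M) = 3·M/(3·p_x + 5·p_y), y* = 5·M/(3·p_x + 5·p_y).
Here 3·8 + 5·5 = 49, giving x* = 4.5306 and y* = 7.551.
Expenditure on y: 5·7.551 = 37.7551; share = 0.5102.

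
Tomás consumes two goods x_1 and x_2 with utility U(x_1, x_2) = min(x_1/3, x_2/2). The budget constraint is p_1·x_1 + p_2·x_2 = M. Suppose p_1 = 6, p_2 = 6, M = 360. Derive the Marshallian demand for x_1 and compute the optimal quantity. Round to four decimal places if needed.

x_1* = 36

With perfect complements, no substitution: consume in ratio x_1:x_2 = 3:2.
Budget: p_1·x_1 + p_2·(2/3)·x_1 = M, so (3·p_1 + 2·p_2)·x_1 = 3·M.
Demand: x_1*(p_1,p_2,M) = 3·M/(3·p_1 + 2·p_2), x_2* = 2·M/(3·p_1 + 2·p_2).
Here 3·6 + 2·6 = 30, giving x_1* = 36.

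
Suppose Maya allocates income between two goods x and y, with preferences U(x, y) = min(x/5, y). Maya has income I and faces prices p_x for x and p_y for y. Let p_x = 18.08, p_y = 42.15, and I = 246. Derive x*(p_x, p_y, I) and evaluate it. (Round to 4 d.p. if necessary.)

With perfect complements, no substitution: consume in ratio x:y = 5:1.
Budget: p_x·x + p_y·(1/5)·x = I, so (5·p_x + p_y)·x = 5·I.
Demand: x*(p_x,p_y,I) = 5·I/(5·p_x + p_y), y* = I/(5·p_x + p_y).
Here 5·18.08 + 42.15 = 132.55, giving x* = 9.2795.

x* = 9.2795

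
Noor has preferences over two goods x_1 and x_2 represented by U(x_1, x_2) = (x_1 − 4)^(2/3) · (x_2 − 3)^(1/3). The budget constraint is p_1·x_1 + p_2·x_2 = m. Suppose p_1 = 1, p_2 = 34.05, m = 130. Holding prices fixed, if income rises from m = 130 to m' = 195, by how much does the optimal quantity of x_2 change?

Δx_2* = 0.6363

This is Cobb-Douglas in (x_1−4, x_2−3): tangency gives 2/3·p_2·(x_2−3) = 1/3·p_1·(x_1−4).
Substituting into the budget: x_1* = 4 + 2/3·(m − 4·p_1 − 3·p_2)/p_1, and x_2* = 3 + 1/3·(…)/p_2.
Discretionary income = 130 − 4·1 − 3·34.05 = 23.85; x_2* = 3 + 1/3·23.85/34.05 = 3.2335.
At m' = 195: x_2* = 3.8698. Change: 3.8698 − 3.2335 = 0.6363.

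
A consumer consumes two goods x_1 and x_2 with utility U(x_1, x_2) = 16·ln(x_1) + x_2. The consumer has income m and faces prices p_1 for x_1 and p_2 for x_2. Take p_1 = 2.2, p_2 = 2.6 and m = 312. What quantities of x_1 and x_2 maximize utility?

x_1* = 18.9091, x_2* = 104

MU_x_1 = 16/x_1, MU_x_2 = 1. Tangency: 16/x_1 = p_1/p_2.
So x_1*(p_1,p_2) = 16·p_2/p_1, independent of income; and x_2* = (m − 16·p_2)/p_2.
At the given prices: x_1* = 16·2.6/2.2 = 18.9091, and x_2* = 104.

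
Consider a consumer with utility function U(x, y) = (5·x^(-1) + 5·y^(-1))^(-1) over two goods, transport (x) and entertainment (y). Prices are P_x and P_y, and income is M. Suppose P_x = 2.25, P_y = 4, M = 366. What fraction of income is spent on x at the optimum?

share on x = 0.4286

With the ratio pinned down, the budget gives x* = M/(P_x + P_y·(y/x)) and y* = (y/x)·x*.
Numerically y/x = 0.75, so x* = 366/(2.25 + 4·0.75) = 69.7143 and y* = 0.75·69.7143 = 52.2857.
Expenditure on x: 2.25·69.7143 = 156.8571; share = 0.4286.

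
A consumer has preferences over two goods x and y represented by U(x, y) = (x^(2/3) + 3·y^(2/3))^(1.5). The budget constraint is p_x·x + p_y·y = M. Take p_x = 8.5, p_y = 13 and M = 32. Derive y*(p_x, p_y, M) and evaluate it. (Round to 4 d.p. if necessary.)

y* = 2.2653

MRS = MU_x/MU_y = (1/3)·(y/x)^(1/3). Set equal to p_x/p_y.
Solve for the ratio: y/x = [3·p_x/p_y]^(3).
Substitute y = (y/x)·x into the budget: x* = M/(p_x + p_y·(y/x)).
Numerically y/x = 7.54728, so x* = 32/(8.5 + 13·7.54728) = 0.3001 and y* = 7.54728·0.3001 = 2.2653.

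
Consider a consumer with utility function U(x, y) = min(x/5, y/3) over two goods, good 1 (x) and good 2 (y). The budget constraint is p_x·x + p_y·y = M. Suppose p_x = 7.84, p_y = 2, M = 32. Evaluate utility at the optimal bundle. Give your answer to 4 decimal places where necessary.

V = 0.708

With perfect complements, no substitution: consume in ratio x:y = 5:3.
Budget: p_x·x + p_y·(3/5)·x = M, so (5·p_x + 3·p_y)·x = 5·M.
Demand: x*(p_x,p_y,M) = 5·M/(5·p_x + 3·p_y), y* = 3·M/(5·p_x + 3·p_y).
Here 5·7.84 + 3·2 = 45.2, giving x* = 3.5398 and y* = 2.1239.
Utility at the optimum: U(3.5398, 2.1239) = 0.708.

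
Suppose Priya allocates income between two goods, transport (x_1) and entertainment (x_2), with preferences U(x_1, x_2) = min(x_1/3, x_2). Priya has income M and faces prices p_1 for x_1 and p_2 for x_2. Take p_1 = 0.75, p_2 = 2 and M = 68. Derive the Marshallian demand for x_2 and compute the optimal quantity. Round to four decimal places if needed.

Leontief preferences: the optimum is at the kink where x_1/3 = x_2/1, i.e. x_2 = (1/3)·x_1.
Budget: p_1·x_1 + p_2·(1/3)·x_1 = M, so (3·p_1 + p_2)·x_1 = 3·M.
Demand: x_1*(p_1,p_2,M) = 3·M/(3·p_1 + p_2), x_2* = M/(3·p_1 + p_2).
Here 3·0.75 + 2 = 4.25, giving x_2* = 16.

x_2* = 16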